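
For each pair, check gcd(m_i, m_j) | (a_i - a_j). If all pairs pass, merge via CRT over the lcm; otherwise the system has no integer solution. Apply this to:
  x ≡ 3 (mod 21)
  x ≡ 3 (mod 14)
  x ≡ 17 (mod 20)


Moduli 21, 14, 20 are not pairwise coprime, so CRT works modulo lcm(m_i) when all pairwise compatibility conditions hold.
Pairwise compatibility: gcd(m_i, m_j) must divide a_i - a_j for every pair.
Merge one congruence at a time:
  Start: x ≡ 3 (mod 21).
  Combine with x ≡ 3 (mod 14): gcd(21, 14) = 7; 3 - 3 = 0, which IS divisible by 7, so compatible.
    Write x = 3 + 21·t and substitute into x ≡ 3 (mod 14): 21·t ≡ 3 − 3 = 0 (mod 14).
    Divide the congruence (and modulus) by g = 7: 3·t ≡ 0 (mod 2).
    Reduce coefficients mod 2: 1·t ≡ 0 (mod 2).
    So t ≡ 0 (mod 2).
    Then x = 3 + 21·0 = 3, valid modulo lcm(21, 14) = 42: x ≡ 3 (mod 42).
  Combine with x ≡ 17 (mod 20): gcd(42, 20) = 2; 17 - 3 = 14, which IS divisible by 2, so compatible.
    Write x = 3 + 42·t and substitute into x ≡ 17 (mod 20): 42·t ≡ 17 − 3 = 14 (mod 20).
    Divide the congruence (and modulus) by g = 2: 21·t ≡ 7 (mod 10).
    Reduce coefficients mod 10: 1·t ≡ 7 (mod 10).
    So t ≡ 7 (mod 10).
    Then x = 3 + 42·7 = 297, valid modulo lcm(42, 20) = 420: x ≡ 297 (mod 420).
Verify: 297 mod 21 = 3, 297 mod 14 = 3, 297 mod 20 = 17.

x ≡ 297 (mod 420).


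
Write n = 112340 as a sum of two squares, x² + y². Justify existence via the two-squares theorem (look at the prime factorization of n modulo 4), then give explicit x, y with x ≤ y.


Step 1: Factor n = 112340 = 2^2 · 5 · 41 · 137.
Step 2: Check the mod-4 condition on each prime factor: 2 = 2 (special); 5 ≡ 1 (mod 4), exponent 1; 41 ≡ 1 (mod 4), exponent 1; 137 ≡ 1 (mod 4), exponent 1.
All primes ≡ 3 (mod 4) appear to even exponent (or don't appear), so by the two-squares theorem n IS expressible as a sum of two squares.
Step 3: Build a representation. Group n = k² · m with k = 2 and m = 5 · 41 · 137 = 28085 (a product of primes ≡ 1 (mod 4)); a representation of m scales to one of n via (k·x)² + (k·y)² = k²(x² + y²). Each prime p ≡ 1 (mod 4) is itself a sum of two squares; find a² by testing p − a² for a perfect square:
  5: 5 − 1² = 4 = 2² ⇒ 5 = 1² + 2².
  41: 41 − 1² = 40, 41 − 2² = 37, 41 − 3² = 32, 41 − 4² = 25 = 5² ⇒ 41 = 4² + 5².
  137: 137 − 1² = 136, 137 − 2² = 133, 137 − 3² = 128, 137 − 4² = 121 = 11² ⇒ 137 = 4² + 11².
  Combine using the Brahmagupta–Fibonacci identity (a² + b²)(c² + d²) = (ac − bd)² + (ad + bc)² = (ac + bd)² + (ad − bc)²:
  5 · 41 = 205: from (1² + 2²)(4² + 5²), take (1·4 − 2·5, 1·5 + 2·4) = (4 − 10, 5 + 8) = (-6, 13); dropping signs (only squares matter) gives (6, 13); check 6² + 13² = 36 + 169 = 205 ✓.
  205 · 137 = 28085: from (6² + 13²)(4² + 11²), take (6·4 − 13·11, 6·11 + 13·4) = (24 − 143, 66 + 52) = (-119, 118); dropping signs (only squares matter) gives (119, 118); check 119² + 118² = 14161 + 13924 = 28085 ✓.
  Scale by k = 2: (2·119, 2·118) = (238, 236).
Step 4: Order so x ≤ y and verify: 236² + 238² = 55696 + 56644 = 112340 = n. ✓

n = 112340 = 236² + 238² (one valid representation with x ≤ y).


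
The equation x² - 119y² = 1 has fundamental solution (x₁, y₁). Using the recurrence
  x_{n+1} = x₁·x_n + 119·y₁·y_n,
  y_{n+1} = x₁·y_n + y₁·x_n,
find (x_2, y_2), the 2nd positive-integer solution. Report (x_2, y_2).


Step 1: Find the fundamental solution (x₁, y₁) of x² - 119y² = 1.
  Expand √119 as a continued fraction. a₀ = ⌊√119⌋ = 10; iterate m_{k+1} = d_k·a_k − m_k, d_{k+1} = (119 − m_{k+1}²)/d_k, a_{k+1} = ⌊(a₀ + m_{k+1})/d_{k+1}⌋ (starting m₀ = 0, d₀ = 1), with convergents p_k = a_k·p_{k-1} + p_{k-2}, q_k = a_k·q_{k-1} + q_{k-2} (p₋₁ = 1, q₋₁ = 0):
  k = 0: a₀ = 10; p₀/q₀ = 10/1; p₀² − 119·q₀² = 100 − 119 = -19.
  k = 1: m = 10, d = 19, a = ⌊(10 + 10)/19⌋ = 1; p/q = (1·10 + 1)/(1·1 + 0) = 11/1; p² − 119·q² = 121 − 119 = 2.
  k = 2: m = 9, d = 2, a = ⌊(10 + 9)/2⌋ = 9; p/q = (9·11 + 10)/(9·1 + 1) = 109/10; p² − 119·q² = 11881 − 11900 = -19.
  k = 3: m = 9, d = 19, a = ⌊(10 + 9)/19⌋ = 1; p/q = (1·109 + 11)/(1·10 + 1) = 120/11; p² − 119·q² = 14400 − 14399 = 1.
  The first convergent with p² − 119·q² = 1 gives the fundamental solution (x₁, y₁) = (120, 11).
Step 2: Apply the recurrence (x_{n+1}, y_{n+1}) = (x₁x_n + 119y₁y_n, x₁y_n + y₁x_n) repeatedly.
  From (x_1, y_1) = (120, 11): x_2 = 120·120 + 119·11·11 = 28799; y_2 = 120·11 + 11·120 = 2640.
Step 3: Verify x_2² - 119·y_2² = 829382401 - 829382400 = 1 (should be 1). ✓

(x_1, y_1) = (120, 11); (x_2, y_2) = (28799, 2640).


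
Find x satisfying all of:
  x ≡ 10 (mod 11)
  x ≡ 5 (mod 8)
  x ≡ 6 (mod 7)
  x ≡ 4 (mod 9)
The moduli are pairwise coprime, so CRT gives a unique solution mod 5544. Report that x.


Product of moduli M = 11 · 8 · 7 · 9 = 5544.
Merge one congruence at a time:
  Start: x ≡ 10 (mod 11).
  Combine with x ≡ 5 (mod 8); new modulus lcm = 88.
    Write x = 10 + 11·t and substitute into x ≡ 5 (mod 8): 11·t ≡ 5 − 10 = -5 (mod 8).
    Reduce coefficients mod 8: 3·t ≡ 3 (mod 8).
    The inverse of 3 mod 8 is 3 (since 3·3 = 9 = 1·8 + 1), so t ≡ 3·3 = 9 ≡ 1 (mod 8).
    Then x = 10 + 11·1 = 21, valid modulo lcm(11, 8) = 88: x ≡ 21 (mod 88).
  Combine with x ≡ 6 (mod 7); new modulus lcm = 616.
    Write x = 21 + 88·t and substitute into x ≡ 6 (mod 7): 88·t ≡ 6 − 21 = -15 (mod 7).
    Reduce coefficients mod 7: 4·t ≡ 6 (mod 7).
    The inverse of 4 mod 7 is 2 (since 4·2 = 8 = 1·7 + 1), so t ≡ 2·6 = 12 ≡ 5 (mod 7).
    Then x = 21 + 88·5 = 461, valid modulo lcm(88, 7) = 616: x ≡ 461 (mod 616).
  Combine with x ≡ 4 (mod 9); new modulus lcm = 5544.
    Write x = 461 + 616·t and substitute into x ≡ 4 (mod 9): 616·t ≡ 4 − 461 = -457 (mod 9).
    Reduce coefficients mod 9: 4·t ≡ 2 (mod 9).
    The inverse of 4 mod 9 is 7 (since 4·7 = 28 = 3·9 + 1), so t ≡ 7·2 = 14 ≡ 5 (mod 9).
    Then x = 461 + 616·5 = 3541, valid modulo lcm(616, 9) = 5544: x ≡ 3541 (mod 5544).
Verify against each original: 3541 mod 11 = 10, 3541 mod 8 = 5, 3541 mod 7 = 6, 3541 mod 9 = 4.

x ≡ 3541 (mod 5544).


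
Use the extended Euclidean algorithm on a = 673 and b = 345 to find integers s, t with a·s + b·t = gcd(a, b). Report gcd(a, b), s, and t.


Euclidean algorithm on (673, 345) — divide until remainder is 0:
  673 = 1 · 345 + 328
  345 = 1 · 328 + 17
  328 = 19 · 17 + 5
  17 = 3 · 5 + 2
  5 = 2 · 2 + 1
  2 = 2 · 1 + 0
gcd(673, 345) = 1.
Track Bezout coefficients alongside the remainders: start with r₀ = 673 = a·1 + b·0 (s = 1, t = 0) and r₁ = 345 = a·0 + b·1 (s = 0, t = 1); each new remainder r_{k+1} = r_{k-1} − q_k·r_k inherits s_{k+1} = s_{k-1} − q_k·s_k, t_{k+1} = t_{k-1} − q_k·t_k, so r_k = a·s_k + b·t_k at every step:
  q = 1: r = 328, s = 1 − 1·0 = 1, t = 0 − 1·1 = -1  (check: 673·1 + 345·(-1) = 328)
  q = 1: r = 17, s = 0 − 1·1 = -1, t = 1 − 1·(-1) = 2  (check: 673·(-1) + 345·2 = 17)
  q = 19: r = 5, s = 1 − 19·(-1) = 20, t = -1 − 19·2 = -39  (check: 673·20 + 345·(-39) = 5)
  q = 3: r = 2, s = -1 − 3·20 = -61, t = 2 − 3·(-39) = 119  (check: 673·(-61) + 345·119 = 2)
  q = 2: r = 1, s = 20 − 2·(-61) = 142, t = -39 − 2·119 = -277  (check: 673·142 + 345·(-277) = 1)
The row with r = 1 (the gcd) gives the Bezout coefficients s = 142, t = -277.
Result: 673 · (142) + 345 · (-277) = 1.

gcd(673, 345) = 1; s = 142, t = -277 (check: 673·142 + 345·(-277) = 1).


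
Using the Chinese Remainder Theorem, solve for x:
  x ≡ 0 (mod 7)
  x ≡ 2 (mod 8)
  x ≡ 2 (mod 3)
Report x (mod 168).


Moduli 7, 8, 3 are pairwise coprime; by CRT there is a unique solution modulo M = 7 · 8 · 3 = 168.
Solve pairwise, accumulating the modulus:
  Start with x ≡ 0 (mod 7).
  Combine with x ≡ 2 (mod 8): since gcd(7, 8) = 1, we get a unique residue mod 56.
    Write x = 0 + 7·t and substitute into x ≡ 2 (mod 8): 7·t ≡ 2 − 0 = 2 (mod 8).
    The inverse of 7 mod 8 is 7 (since 7·7 = 49 = 6·8 + 1), so t ≡ 7·2 = 14 ≡ 6 (mod 8).
    Then x = 0 + 7·6 = 42, valid modulo lcm(7, 8) = 56: x ≡ 42 (mod 56).
  Combine with x ≡ 2 (mod 3): since gcd(56, 3) = 1, we get a unique residue mod 168.
    Write x = 42 + 56·t and substitute into x ≡ 2 (mod 3): 56·t ≡ 2 − 42 = -40 (mod 3).
    Reduce coefficients mod 3: 2·t ≡ 2 (mod 3).
    The inverse of 2 mod 3 is 2 (since 2·2 = 4 = 1·3 + 1), so t ≡ 2·2 = 4 ≡ 1 (mod 3).
    Then x = 42 + 56·1 = 98, valid modulo lcm(56, 3) = 168: x ≡ 98 (mod 168).
Verify: 98 mod 7 = 0 ✓, 98 mod 8 = 2 ✓, 98 mod 3 = 2 ✓.

x ≡ 98 (mod 168).


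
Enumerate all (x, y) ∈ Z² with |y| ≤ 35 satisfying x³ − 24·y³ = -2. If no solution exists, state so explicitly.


The equation is x³ - 24y³ = -2. For fixed y, x³ = 24·y³ − 2, so a solution requires the RHS to be a perfect cube.
Strategy: iterate y from -35 to 35, compute RHS = 24·y³ − 2, and check whether it is a (positive or negative) perfect cube.
Check small values of y:
  y = 0: RHS = -2 is not a perfect cube.
  y = 1: RHS = 22 is not a perfect cube.
  y = -1: RHS = -26 is not a perfect cube.
  y = 2: RHS = 190 is not a perfect cube.
  y = -2: RHS = -194 is not a perfect cube.
  y = 3: RHS = 646 is not a perfect cube.
  y = -3: RHS = -650 is not a perfect cube.
Continuing the search up to |y| = 35 finds no solutions either.
No (x, y) in the scanned range satisfies the equation.

No integer solutions with |y| ≤ 35.


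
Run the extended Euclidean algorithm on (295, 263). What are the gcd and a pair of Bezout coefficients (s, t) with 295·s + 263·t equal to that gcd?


Euclidean algorithm on (295, 263) — divide until remainder is 0:
  295 = 1 · 263 + 32
  263 = 8 · 32 + 7
  32 = 4 · 7 + 4
  7 = 1 · 4 + 3
  4 = 1 · 3 + 1
  3 = 3 · 1 + 0
gcd(295, 263) = 1.
Track Bezout coefficients alongside the remainders: start with r₀ = 295 = a·1 + b·0 (s = 1, t = 0) and r₁ = 263 = a·0 + b·1 (s = 0, t = 1); each new remainder r_{k+1} = r_{k-1} − q_k·r_k inherits s_{k+1} = s_{k-1} − q_k·s_k, t_{k+1} = t_{k-1} − q_k·t_k, so r_k = a·s_k + b·t_k at every step:
  q = 1: r = 32, s = 1 − 1·0 = 1, t = 0 − 1·1 = -1  (check: 295·1 + 263·(-1) = 32)
  q = 8: r = 7, s = 0 − 8·1 = -8, t = 1 − 8·(-1) = 9  (check: 295·(-8) + 263·9 = 7)
  q = 4: r = 4, s = 1 − 4·(-8) = 33, t = -1 − 4·9 = -37  (check: 295·33 + 263·(-37) = 4)
  q = 1: r = 3, s = -8 − 1·33 = -41, t = 9 − 1·(-37) = 46  (check: 295·(-41) + 263·46 = 3)
  q = 1: r = 1, s = 33 − 1·(-41) = 74, t = -37 − 1·46 = -83  (check: 295·74 + 263·(-83) = 1)
The row with r = 1 (the gcd) gives the Bezout coefficients s = 74, t = -83.
Result: 295 · (74) + 263 · (-83) = 1.

gcd(295, 263) = 1; s = 74, t = -83 (check: 295·74 + 263·(-83) = 1).


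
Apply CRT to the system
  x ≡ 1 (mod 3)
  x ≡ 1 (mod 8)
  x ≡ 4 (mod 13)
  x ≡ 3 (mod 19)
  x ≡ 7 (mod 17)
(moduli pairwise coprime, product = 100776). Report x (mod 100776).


Product of moduli M = 3 · 8 · 13 · 19 · 17 = 100776.
Merge one congruence at a time:
  Start: x ≡ 1 (mod 3).
  Combine with x ≡ 1 (mod 8); new modulus lcm = 24.
    Write x = 1 + 3·t and substitute into x ≡ 1 (mod 8): 3·t ≡ 1 − 1 = 0 (mod 8).
    The inverse of 3 mod 8 is 3 (since 3·3 = 9 = 1·8 + 1), so t ≡ 3·0 = 0 ≡ 0 (mod 8).
    Then x = 1 + 3·0 = 1, valid modulo lcm(3, 8) = 24: x ≡ 1 (mod 24).
  Combine with x ≡ 4 (mod 13); new modulus lcm = 312.
    Write x = 1 + 24·t and substitute into x ≡ 4 (mod 13): 24·t ≡ 4 − 1 = 3 (mod 13).
    Reduce coefficients mod 13: 11·t ≡ 3 (mod 13).
    The inverse of 11 mod 13 is 6 (since 11·6 = 66 = 5·13 + 1), so t ≡ 6·3 = 18 ≡ 5 (mod 13).
    Then x = 1 + 24·5 = 121, valid modulo lcm(24, 13) = 312: x ≡ 121 (mod 312).
  Combine with x ≡ 3 (mod 19); new modulus lcm = 5928.
    Write x = 121 + 312·t and substitute into x ≡ 3 (mod 19): 312·t ≡ 3 − 121 = -118 (mod 19).
    Reduce coefficients mod 19: 8·t ≡ 15 (mod 19).
    The inverse of 8 mod 19 is 12 (since 8·12 = 96 = 5·19 + 1), so t ≡ 12·15 = 180 ≡ 9 (mod 19).
    Then x = 121 + 312·9 = 2929, valid modulo lcm(312, 19) = 5928: x ≡ 2929 (mod 5928).
  Combine with x ≡ 7 (mod 17); new modulus lcm = 100776.
    Write x = 2929 + 5928·t and substitute into x ≡ 7 (mod 17): 5928·t ≡ 7 − 2929 = -2922 (mod 17).
    Reduce coefficients mod 17: 12·t ≡ 2 (mod 17).
    The inverse of 12 mod 17 is 10 (since 12·10 = 120 = 7·17 + 1), so t ≡ 10·2 = 20 ≡ 3 (mod 17).
    Then x = 2929 + 5928·3 = 20713, valid modulo lcm(5928, 17) = 100776: x ≡ 20713 (mod 100776).
Verify against each original: 20713 mod 3 = 1, 20713 mod 8 = 1, 20713 mod 13 = 4, 20713 mod 19 = 3, 20713 mod 17 = 7.

x ≡ 20713 (mod 100776).


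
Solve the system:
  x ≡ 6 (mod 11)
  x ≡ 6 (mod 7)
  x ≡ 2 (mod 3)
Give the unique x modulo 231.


Moduli 11, 7, 3 are pairwise coprime; by CRT there is a unique solution modulo M = 11 · 7 · 3 = 231.
Solve pairwise, accumulating the modulus:
  Start with x ≡ 6 (mod 11).
  Combine with x ≡ 6 (mod 7): since gcd(11, 7) = 1, we get a unique residue mod 77.
    Write x = 6 + 11·t and substitute into x ≡ 6 (mod 7): 11·t ≡ 6 − 6 = 0 (mod 7).
    Reduce coefficients mod 7: 4·t ≡ 0 (mod 7).
    The inverse of 4 mod 7 is 2 (since 4·2 = 8 = 1·7 + 1), so t ≡ 2·0 = 0 ≡ 0 (mod 7).
    Then x = 6 + 11·0 = 6, valid modulo lcm(11, 7) = 77: x ≡ 6 (mod 77).
  Combine with x ≡ 2 (mod 3): since gcd(77, 3) = 1, we get a unique residue mod 231.
    Write x = 6 + 77·t and substitute into x ≡ 2 (mod 3): 77·t ≡ 2 − 6 = -4 (mod 3).
    Reduce coefficients mod 3: 2·t ≡ 2 (mod 3).
    The inverse of 2 mod 3 is 2 (since 2·2 = 4 = 1·3 + 1), so t ≡ 2·2 = 4 ≡ 1 (mod 3).
    Then x = 6 + 77·1 = 83, valid modulo lcm(77, 3) = 231: x ≡ 83 (mod 231).
Verify: 83 mod 11 = 6 ✓, 83 mod 7 = 6 ✓, 83 mod 3 = 2 ✓.

x ≡ 83 (mod 231).


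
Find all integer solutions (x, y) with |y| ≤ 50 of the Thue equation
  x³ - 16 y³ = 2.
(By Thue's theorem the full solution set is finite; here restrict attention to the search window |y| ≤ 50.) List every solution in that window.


The equation is x³ - 16y³ = 2. For fixed y, x³ = 16·y³ + 2, so a solution requires the RHS to be a perfect cube.
Strategy: iterate y from -50 to 50, compute RHS = 16·y³ + 2, and check whether it is a (positive or negative) perfect cube.
Check small values of y:
  y = 0: RHS = 2 is not a perfect cube.
  y = 1: RHS = 18 is not a perfect cube.
  y = -1: RHS = -14 is not a perfect cube.
  y = 2: RHS = 130 is not a perfect cube.
  y = -2: RHS = -126 is not a perfect cube.
  y = 3: RHS = 434 is not a perfect cube.
  y = -3: RHS = -430 is not a perfect cube.
Continuing the search up to |y| = 50 finds no solutions either.
No (x, y) in the scanned range satisfies the equation.

No integer solutions with |y| ≤ 50.


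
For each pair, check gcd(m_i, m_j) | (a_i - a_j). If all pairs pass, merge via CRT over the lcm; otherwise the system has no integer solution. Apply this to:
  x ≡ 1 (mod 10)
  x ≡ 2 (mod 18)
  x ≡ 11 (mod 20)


Moduli 10, 18, 20 are not pairwise coprime, so CRT works modulo lcm(m_i) when all pairwise compatibility conditions hold.
Pairwise compatibility: gcd(m_i, m_j) must divide a_i - a_j for every pair.
Merge one congruence at a time:
  Start: x ≡ 1 (mod 10).
  Combine with x ≡ 2 (mod 18): gcd(10, 18) = 2, and 2 - 1 = 1 is NOT divisible by 2.
    ⇒ system is inconsistent (no integer solution).

No solution (the system is inconsistent).


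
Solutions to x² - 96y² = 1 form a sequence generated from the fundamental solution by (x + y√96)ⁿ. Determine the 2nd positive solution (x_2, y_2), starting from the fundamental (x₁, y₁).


Step 1: Find the fundamental solution (x₁, y₁) of x² - 96y² = 1.
  Expand √96 as a continued fraction. a₀ = ⌊√96⌋ = 9; iterate m_{k+1} = d_k·a_k − m_k, d_{k+1} = (96 − m_{k+1}²)/d_k, a_{k+1} = ⌊(a₀ + m_{k+1})/d_{k+1}⌋ (starting m₀ = 0, d₀ = 1), with convergents p_k = a_k·p_{k-1} + p_{k-2}, q_k = a_k·q_{k-1} + q_{k-2} (p₋₁ = 1, q₋₁ = 0):
  k = 0: a₀ = 9; p₀/q₀ = 9/1; p₀² − 96·q₀² = 81 − 96 = -15.
  k = 1: m = 9, d = 15, a = ⌊(9 + 9)/15⌋ = 1; p/q = (1·9 + 1)/(1·1 + 0) = 10/1; p² − 96·q² = 100 − 96 = 4.
  k = 2: m = 6, d = 4, a = ⌊(9 + 6)/4⌋ = 3; p/q = (3·10 + 9)/(3·1 + 1) = 39/4; p² − 96·q² = 1521 − 1536 = -15.
  k = 3: m = 6, d = 15, a = ⌊(9 + 6)/15⌋ = 1; p/q = (1·39 + 10)/(1·4 + 1) = 49/5; p² − 96·q² = 2401 − 2400 = 1.
  The first convergent with p² − 96·q² = 1 gives the fundamental solution (x₁, y₁) = (49, 5).
Step 2: Apply the recurrence (x_{n+1}, y_{n+1}) = (x₁x_n + 96y₁y_n, x₁y_n + y₁x_n) repeatedly.
  From (x_1, y_1) = (49, 5): x_2 = 49·49 + 96·5·5 = 4801; y_2 = 49·5 + 5·49 = 490.
Step 3: Verify x_2² - 96·y_2² = 23049601 - 23049600 = 1 (should be 1). ✓

(x_1, y_1) = (49, 5); (x_2, y_2) = (4801, 490).


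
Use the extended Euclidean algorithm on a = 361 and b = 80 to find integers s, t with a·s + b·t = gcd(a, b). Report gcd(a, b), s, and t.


Euclidean algorithm on (361, 80) — divide until remainder is 0:
  361 = 4 · 80 + 41
  80 = 1 · 41 + 39
  41 = 1 · 39 + 2
  39 = 19 · 2 + 1
  2 = 2 · 1 + 0
gcd(361, 80) = 1.
Track Bezout coefficients alongside the remainders: start with r₀ = 361 = a·1 + b·0 (s = 1, t = 0) and r₁ = 80 = a·0 + b·1 (s = 0, t = 1); each new remainder r_{k+1} = r_{k-1} − q_k·r_k inherits s_{k+1} = s_{k-1} − q_k·s_k, t_{k+1} = t_{k-1} − q_k·t_k, so r_k = a·s_k + b·t_k at every step:
  q = 4: r = 41, s = 1 − 4·0 = 1, t = 0 − 4·1 = -4  (check: 361·1 + 80·(-4) = 41)
  q = 1: r = 39, s = 0 − 1·1 = -1, t = 1 − 1·(-4) = 5  (check: 361·(-1) + 80·5 = 39)
  q = 1: r = 2, s = 1 − 1·(-1) = 2, t = -4 − 1·5 = -9  (check: 361·2 + 80·(-9) = 2)
  q = 19: r = 1, s = -1 − 19·2 = -39, t = 5 − 19·(-9) = 176  (check: 361·(-39) + 80·176 = 1)
The row with r = 1 (the gcd) gives the Bezout coefficients s = -39, t = 176.
Result: 361 · (-39) + 80 · (176) = 1.

gcd(361, 80) = 1; s = -39, t = 176 (check: 361·(-39) + 80·176 = 1).


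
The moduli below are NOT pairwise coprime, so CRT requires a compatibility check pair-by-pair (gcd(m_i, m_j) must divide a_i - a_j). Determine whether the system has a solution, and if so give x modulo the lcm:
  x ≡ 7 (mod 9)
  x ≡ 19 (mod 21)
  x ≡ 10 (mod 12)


Moduli 9, 21, 12 are not pairwise coprime, so CRT works modulo lcm(m_i) when all pairwise compatibility conditions hold.
Pairwise compatibility: gcd(m_i, m_j) must divide a_i - a_j for every pair.
Merge one congruence at a time:
  Start: x ≡ 7 (mod 9).
  Combine with x ≡ 19 (mod 21): gcd(9, 21) = 3; 19 - 7 = 12, which IS divisible by 3, so compatible.
    Write x = 7 + 9·t and substitute into x ≡ 19 (mod 21): 9·t ≡ 19 − 7 = 12 (mod 21).
    Divide the congruence (and modulus) by g = 3: 3·t ≡ 4 (mod 7).
    The inverse of 3 mod 7 is 5 (since 3·5 = 15 = 2·7 + 1), so t ≡ 5·4 = 20 ≡ 6 (mod 7).
    Then x = 7 + 9·6 = 61, valid modulo lcm(9, 21) = 63: x ≡ 61 (mod 63).
  Combine with x ≡ 10 (mod 12): gcd(63, 12) = 3; 10 - 61 = -51, which IS divisible by 3, so compatible.
    Write x = 61 + 63·t and substitute into x ≡ 10 (mod 12): 63·t ≡ 10 − 61 = -51 (mod 12).
    Divide the congruence (and modulus) by g = 3: 21·t ≡ -17 (mod 4).
    Reduce coefficients mod 4: 1·t ≡ 3 (mod 4).
    So t ≡ 3 (mod 4).
    Then x = 61 + 63·3 = 250, valid modulo lcm(63, 12) = 252: x ≡ 250 (mod 252).
Verify: 250 mod 9 = 7, 250 mod 21 = 19, 250 mod 12 = 10.

x ≡ 250 (mod 252).


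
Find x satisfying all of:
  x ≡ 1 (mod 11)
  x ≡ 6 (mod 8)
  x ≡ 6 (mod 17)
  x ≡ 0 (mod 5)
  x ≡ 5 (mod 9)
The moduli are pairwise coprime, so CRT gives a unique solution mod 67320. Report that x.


Product of moduli M = 11 · 8 · 17 · 5 · 9 = 67320.
Merge one congruence at a time:
  Start: x ≡ 1 (mod 11).
  Combine with x ≡ 6 (mod 8); new modulus lcm = 88.
    Write x = 1 + 11·t and substitute into x ≡ 6 (mod 8): 11·t ≡ 6 − 1 = 5 (mod 8).
    Reduce coefficients mod 8: 3·t ≡ 5 (mod 8).
    The inverse of 3 mod 8 is 3 (since 3·3 = 9 = 1·8 + 1), so t ≡ 3·5 = 15 ≡ 7 (mod 8).
    Then x = 1 + 11·7 = 78, valid modulo lcm(11, 8) = 88: x ≡ 78 (mod 88).
  Combine with x ≡ 6 (mod 17); new modulus lcm = 1496.
    Write x = 78 + 88·t and substitute into x ≡ 6 (mod 17): 88·t ≡ 6 − 78 = -72 (mod 17).
    Reduce coefficients mod 17: 3·t ≡ 13 (mod 17).
    The inverse of 3 mod 17 is 6 (since 3·6 = 18 = 1·17 + 1), so t ≡ 6·13 = 78 ≡ 10 (mod 17).
    Then x = 78 + 88·10 = 958, valid modulo lcm(88, 17) = 1496: x ≡ 958 (mod 1496).
  Combine with x ≡ 0 (mod 5); new modulus lcm = 7480.
    Write x = 958 + 1496·t and substitute into x ≡ 0 (mod 5): 1496·t ≡ 0 − 958 = -958 (mod 5).
    Reduce coefficients mod 5: 1·t ≡ 2 (mod 5).
    So t ≡ 2 (mod 5).
    Then x = 958 + 1496·2 = 3950, valid modulo lcm(1496, 5) = 7480: x ≡ 3950 (mod 7480).
  Combine with x ≡ 5 (mod 9); new modulus lcm = 67320.
    Write x = 3950 + 7480·t and substitute into x ≡ 5 (mod 9): 7480·t ≡ 5 − 3950 = -3945 (mod 9).
    Reduce coefficients mod 9: 1·t ≡ 6 (mod 9).
    So t ≡ 6 (mod 9).
    Then x = 3950 + 7480·6 = 48830, valid modulo lcm(7480, 9) = 67320: x ≡ 48830 (mod 67320).
Verify against each original: 48830 mod 11 = 1, 48830 mod 8 = 6, 48830 mod 17 = 6, 48830 mod 5 = 0, 48830 mod 9 = 5.

x ≡ 48830 (mod 67320).


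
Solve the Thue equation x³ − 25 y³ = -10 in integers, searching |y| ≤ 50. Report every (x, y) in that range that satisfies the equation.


The equation is x³ - 25y³ = -10. For fixed y, x³ = 25·y³ − 10, so a solution requires the RHS to be a perfect cube.
Strategy: iterate y from -50 to 50, compute RHS = 25·y³ − 10, and check whether it is a (positive or negative) perfect cube.
Check small values of y:
  y = 0: RHS = -10 is not a perfect cube.
  y = 1: RHS = 15 is not a perfect cube.
  y = -1: RHS = -35 is not a perfect cube.
  y = 2: RHS = 190 is not a perfect cube.
  y = -2: RHS = -210 is not a perfect cube.
  y = 3: RHS = 665 is not a perfect cube.
  y = -3: RHS = -685 is not a perfect cube.
Continuing the search up to |y| = 50 finds no solutions either.
No (x, y) in the scanned range satisfies the equation.

No integer solutions with |y| ≤ 50.


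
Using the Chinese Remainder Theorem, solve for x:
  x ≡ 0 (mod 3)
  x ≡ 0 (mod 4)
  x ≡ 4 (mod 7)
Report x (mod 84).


Moduli 3, 4, 7 are pairwise coprime; by CRT there is a unique solution modulo M = 3 · 4 · 7 = 84.
Solve pairwise, accumulating the modulus:
  Start with x ≡ 0 (mod 3).
  Combine with x ≡ 0 (mod 4): since gcd(3, 4) = 1, we get a unique residue mod 12.
    Write x = 0 + 3·t and substitute into x ≡ 0 (mod 4): 3·t ≡ 0 − 0 = 0 (mod 4).
    The inverse of 3 mod 4 is 3 (since 3·3 = 9 = 2·4 + 1), so t ≡ 3·0 = 0 ≡ 0 (mod 4).
    Then x = 0 + 3·0 = 0, valid modulo lcm(3, 4) = 12: x ≡ 0 (mod 12).
  Combine with x ≡ 4 (mod 7): since gcd(12, 7) = 1, we get a unique residue mod 84.
    Write x = 0 + 12·t and substitute into x ≡ 4 (mod 7): 12·t ≡ 4 − 0 = 4 (mod 7).
    Reduce coefficients mod 7: 5·t ≡ 4 (mod 7).
    The inverse of 5 mod 7 is 3 (since 5·3 = 15 = 2·7 + 1), so t ≡ 3·4 = 12 ≡ 5 (mod 7).
    Then x = 0 + 12·5 = 60, valid modulo lcm(12, 7) = 84: x ≡ 60 (mod 84).
Verify: 60 mod 3 = 0 ✓, 60 mod 4 = 0 ✓, 60 mod 7 = 4 ✓.

x ≡ 60 (mod 84).


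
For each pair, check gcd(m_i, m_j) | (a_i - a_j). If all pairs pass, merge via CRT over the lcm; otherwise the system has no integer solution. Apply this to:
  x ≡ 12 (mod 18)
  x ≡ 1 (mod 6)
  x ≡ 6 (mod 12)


Moduli 18, 6, 12 are not pairwise coprime, so CRT works modulo lcm(m_i) when all pairwise compatibility conditions hold.
Pairwise compatibility: gcd(m_i, m_j) must divide a_i - a_j for every pair.
Merge one congruence at a time:
  Start: x ≡ 12 (mod 18).
  Combine with x ≡ 1 (mod 6): gcd(18, 6) = 6, and 1 - 12 = -11 is NOT divisible by 6.
    ⇒ system is inconsistent (no integer solution).

No solution (the system is inconsistent).


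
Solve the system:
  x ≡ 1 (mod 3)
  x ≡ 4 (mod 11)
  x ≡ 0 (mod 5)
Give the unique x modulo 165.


Moduli 3, 11, 5 are pairwise coprime; by CRT there is a unique solution modulo M = 3 · 11 · 5 = 165.
Solve pairwise, accumulating the modulus:
  Start with x ≡ 1 (mod 3).
  Combine with x ≡ 4 (mod 11): since gcd(3, 11) = 1, we get a unique residue mod 33.
    Write x = 1 + 3·t and substitute into x ≡ 4 (mod 11): 3·t ≡ 4 − 1 = 3 (mod 11).
    The inverse of 3 mod 11 is 4 (since 3·4 = 12 = 1·11 + 1), so t ≡ 4·3 = 12 ≡ 1 (mod 11).
    Then x = 1 + 3·1 = 4, valid modulo lcm(3, 11) = 33: x ≡ 4 (mod 33).
  Combine with x ≡ 0 (mod 5): since gcd(33, 5) = 1, we get a unique residue mod 165.
    Write x = 4 + 33·t and substitute into x ≡ 0 (mod 5): 33·t ≡ 0 − 4 = -4 (mod 5).
    Reduce coefficients mod 5: 3·t ≡ 1 (mod 5).
    The inverse of 3 mod 5 is 2 (since 3·2 = 6 = 1·5 + 1), so t ≡ 2·1 = 2 ≡ 2 (mod 5).
    Then x = 4 + 33·2 = 70, valid modulo lcm(33, 5) = 165: x ≡ 70 (mod 165).
Verify: 70 mod 3 = 1 ✓, 70 mod 11 = 4 ✓, 70 mod 5 = 0 ✓.

x ≡ 70 (mod 165).


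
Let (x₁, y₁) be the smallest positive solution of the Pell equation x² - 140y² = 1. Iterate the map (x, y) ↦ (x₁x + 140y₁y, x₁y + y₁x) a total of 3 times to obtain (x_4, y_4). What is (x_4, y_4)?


Step 1: Find the fundamental solution (x₁, y₁) of x² - 140y² = 1.
  Expand √140 as a continued fraction. a₀ = ⌊√140⌋ = 11; iterate m_{k+1} = d_k·a_k − m_k, d_{k+1} = (140 − m_{k+1}²)/d_k, a_{k+1} = ⌊(a₀ + m_{k+1})/d_{k+1}⌋ (starting m₀ = 0, d₀ = 1), with convergents p_k = a_k·p_{k-1} + p_{k-2}, q_k = a_k·q_{k-1} + q_{k-2} (p₋₁ = 1, q₋₁ = 0):
  k = 0: a₀ = 11; p₀/q₀ = 11/1; p₀² − 140·q₀² = 121 − 140 = -19.
  k = 1: m = 11, d = 19, a = ⌊(11 + 11)/19⌋ = 1; p/q = (1·11 + 1)/(1·1 + 0) = 12/1; p² − 140·q² = 144 − 140 = 4.
  k = 2: m = 8, d = 4, a = ⌊(11 + 8)/4⌋ = 4; p/q = (4·12 + 11)/(4·1 + 1) = 59/5; p² − 140·q² = 3481 − 3500 = -19.
  k = 3: m = 8, d = 19, a = ⌊(11 + 8)/19⌋ = 1; p/q = (1·59 + 12)/(1·5 + 1) = 71/6; p² − 140·q² = 5041 − 5040 = 1.
  The first convergent with p² − 140·q² = 1 gives the fundamental solution (x₁, y₁) = (71, 6).
Step 2: Apply the recurrence (x_{n+1}, y_{n+1}) = (x₁x_n + 140y₁y_n, x₁y_n + y₁x_n) repeatedly.
  From (x_1, y_1) = (71, 6): x_2 = 71·71 + 140·6·6 = 10081; y_2 = 71·6 + 6·71 = 852.
  From (x_2, y_2) = (10081, 852): x_3 = 71·10081 + 140·6·852 = 1431431; y_3 = 71·852 + 6·10081 = 120978.
  From (x_3, y_3) = (1431431, 120978): x_4 = 71·1431431 + 140·6·120978 = 203253121; y_4 = 71·120978 + 6·1431431 = 17178024.
Step 3: Verify x_4² - 140·y_4² = 41311831196240641 - 41311831196240640 = 1 (should be 1). ✓

(x_1, y_1) = (71, 6); (x_4, y_4) = (203253121, 17178024).


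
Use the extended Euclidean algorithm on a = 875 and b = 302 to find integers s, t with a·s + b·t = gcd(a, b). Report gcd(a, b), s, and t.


Euclidean algorithm on (875, 302) — divide until remainder is 0:
  875 = 2 · 302 + 271
  302 = 1 · 271 + 31
  271 = 8 · 31 + 23
  31 = 1 · 23 + 8
  23 = 2 · 8 + 7
  8 = 1 · 7 + 1
  7 = 7 · 1 + 0
gcd(875, 302) = 1.
Track Bezout coefficients alongside the remainders: start with r₀ = 875 = a·1 + b·0 (s = 1, t = 0) and r₁ = 302 = a·0 + b·1 (s = 0, t = 1); each new remainder r_{k+1} = r_{k-1} − q_k·r_k inherits s_{k+1} = s_{k-1} − q_k·s_k, t_{k+1} = t_{k-1} − q_k·t_k, so r_k = a·s_k + b·t_k at every step:
  q = 2: r = 271, s = 1 − 2·0 = 1, t = 0 − 2·1 = -2  (check: 875·1 + 302·(-2) = 271)
  q = 1: r = 31, s = 0 − 1·1 = -1, t = 1 − 1·(-2) = 3  (check: 875·(-1) + 302·3 = 31)
  q = 8: r = 23, s = 1 − 8·(-1) = 9, t = -2 − 8·3 = -26  (check: 875·9 + 302·(-26) = 23)
  q = 1: r = 8, s = -1 − 1·9 = -10, t = 3 − 1·(-26) = 29  (check: 875·(-10) + 302·29 = 8)
  q = 2: r = 7, s = 9 − 2·(-10) = 29, t = -26 − 2·29 = -84  (check: 875·29 + 302·(-84) = 7)
  q = 1: r = 1, s = -10 − 1·29 = -39, t = 29 − 1·(-84) = 113  (check: 875·(-39) + 302·113 = 1)
The row with r = 1 (the gcd) gives the Bezout coefficients s = -39, t = 113.
Result: 875 · (-39) + 302 · (113) = 1.

gcd(875, 302) = 1; s = -39, t = 113 (check: 875·(-39) + 302·113 = 1).


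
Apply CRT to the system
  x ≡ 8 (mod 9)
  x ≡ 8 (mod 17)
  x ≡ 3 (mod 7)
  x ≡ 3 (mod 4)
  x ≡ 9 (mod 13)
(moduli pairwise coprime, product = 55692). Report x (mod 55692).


Product of moduli M = 9 · 17 · 7 · 4 · 13 = 55692.
Merge one congruence at a time:
  Start: x ≡ 8 (mod 9).
  Combine with x ≡ 8 (mod 17); new modulus lcm = 153.
    Write x = 8 + 9·t and substitute into x ≡ 8 (mod 17): 9·t ≡ 8 − 8 = 0 (mod 17).
    The inverse of 9 mod 17 is 2 (since 9·2 = 18 = 1·17 + 1), so t ≡ 2·0 = 0 ≡ 0 (mod 17).
    Then x = 8 + 9·0 = 8, valid modulo lcm(9, 17) = 153: x ≡ 8 (mod 153).
  Combine with x ≡ 3 (mod 7); new modulus lcm = 1071.
    Write x = 8 + 153·t and substitute into x ≡ 3 (mod 7): 153·t ≡ 3 − 8 = -5 (mod 7).
    Reduce coefficients mod 7: 6·t ≡ 2 (mod 7).
    The inverse of 6 mod 7 is 6 (since 6·6 = 36 = 5·7 + 1), so t ≡ 6·2 = 12 ≡ 5 (mod 7).
    Then x = 8 + 153·5 = 773, valid modulo lcm(153, 7) = 1071: x ≡ 773 (mod 1071).
  Combine with x ≡ 3 (mod 4); new modulus lcm = 4284.
    Write x = 773 + 1071·t and substitute into x ≡ 3 (mod 4): 1071·t ≡ 3 − 773 = -770 (mod 4).
    Reduce coefficients mod 4: 3·t ≡ 2 (mod 4).
    The inverse of 3 mod 4 is 3 (since 3·3 = 9 = 2·4 + 1), so t ≡ 3·2 = 6 ≡ 2 (mod 4).
    Then x = 773 + 1071·2 = 2915, valid modulo lcm(1071, 4) = 4284: x ≡ 2915 (mod 4284).
  Combine with x ≡ 9 (mod 13); new modulus lcm = 55692.
    Write x = 2915 + 4284·t and substitute into x ≡ 9 (mod 13): 4284·t ≡ 9 − 2915 = -2906 (mod 13).
    Reduce coefficients mod 13: 7·t ≡ 6 (mod 13).
    The inverse of 7 mod 13 is 2 (since 7·2 = 14 = 1·13 + 1), so t ≡ 2·6 = 12 ≡ 12 (mod 13).
    Then x = 2915 + 4284·12 = 54323, valid modulo lcm(4284, 13) = 55692: x ≡ 54323 (mod 55692).
Verify against each original: 54323 mod 9 = 8, 54323 mod 17 = 8, 54323 mod 7 = 3, 54323 mod 4 = 3, 54323 mod 13 = 9.

x ≡ 54323 (mod 55692).


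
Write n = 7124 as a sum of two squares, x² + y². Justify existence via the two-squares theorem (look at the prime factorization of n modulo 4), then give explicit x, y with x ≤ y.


Step 1: Factor n = 7124 = 2^2 · 13 · 137.
Step 2: Check the mod-4 condition on each prime factor: 2 = 2 (special); 13 ≡ 1 (mod 4), exponent 1; 137 ≡ 1 (mod 4), exponent 1.
All primes ≡ 3 (mod 4) appear to even exponent (or don't appear), so by the two-squares theorem n IS expressible as a sum of two squares.
Step 3: Build a representation. Group n = k² · m with k = 2 and m = 13 · 137 = 1781 (a product of primes ≡ 1 (mod 4)); a representation of m scales to one of n via (k·x)² + (k·y)² = k²(x² + y²). Each prime p ≡ 1 (mod 4) is itself a sum of two squares; find a² by testing p − a² for a perfect square:
  13: 13 − 1² = 12, 13 − 2² = 9 = 3² ⇒ 13 = 2² + 3².
  137: 137 − 1² = 136, 137 − 2² = 133, 137 − 3² = 128, 137 − 4² = 121 = 11² ⇒ 137 = 4² + 11².
  Combine using the Brahmagupta–Fibonacci identity (a² + b²)(c² + d²) = (ac − bd)² + (ad + bc)² = (ac + bd)² + (ad − bc)²:
  13 · 137 = 1781: from (2² + 3²)(4² + 11²), take (2·4 − 3·11, 2·11 + 3·4) = (8 − 33, 22 + 12) = (-25, 34); dropping signs (only squares matter) gives (25, 34); check 25² + 34² = 625 + 1156 = 1781 ✓.
  Scale by k = 2: (2·25, 2·34) = (50, 68).
Step 4: Order so x ≤ y and verify: 50² + 68² = 2500 + 4624 = 7124 = n. ✓

n = 7124 = 50² + 68² (one valid representation with x ≤ y).


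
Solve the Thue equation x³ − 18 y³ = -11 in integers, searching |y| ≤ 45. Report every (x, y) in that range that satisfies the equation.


The equation is x³ - 18y³ = -11. For fixed y, x³ = 18·y³ − 11, so a solution requires the RHS to be a perfect cube.
Strategy: iterate y from -45 to 45, compute RHS = 18·y³ − 11, and check whether it is a (positive or negative) perfect cube.
Check small values of y:
  y = 0: RHS = -11 is not a perfect cube.
  y = 1: RHS = 7 is not a perfect cube.
  y = -1: RHS = -29 is not a perfect cube.
  y = 2: RHS = 133 is not a perfect cube.
  y = -2: RHS = -155 is not a perfect cube.
  y = 3: RHS = 475 is not a perfect cube.
  y = -3: RHS = -497 is not a perfect cube.
Continuing the search up to |y| = 45 finds no solutions either.
No (x, y) in the scanned range satisfies the equation.

No integer solutions with |y| ≤ 45.


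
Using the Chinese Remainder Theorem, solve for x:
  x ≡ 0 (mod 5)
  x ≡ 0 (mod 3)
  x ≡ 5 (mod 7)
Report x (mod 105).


Moduli 5, 3, 7 are pairwise coprime; by CRT there is a unique solution modulo M = 5 · 3 · 7 = 105.
Solve pairwise, accumulating the modulus:
  Start with x ≡ 0 (mod 5).
  Combine with x ≡ 0 (mod 3): since gcd(5, 3) = 1, we get a unique residue mod 15.
    Write x = 0 + 5·t and substitute into x ≡ 0 (mod 3): 5·t ≡ 0 − 0 = 0 (mod 3).
    Reduce coefficients mod 3: 2·t ≡ 0 (mod 3).
    The inverse of 2 mod 3 is 2 (since 2·2 = 4 = 1·3 + 1), so t ≡ 2·0 = 0 ≡ 0 (mod 3).
    Then x = 0 + 5·0 = 0, valid modulo lcm(5, 3) = 15: x ≡ 0 (mod 15).
  Combine with x ≡ 5 (mod 7): since gcd(15, 7) = 1, we get a unique residue mod 105.
    Write x = 0 + 15·t and substitute into x ≡ 5 (mod 7): 15·t ≡ 5 − 0 = 5 (mod 7).
    Reduce coefficients mod 7: 1·t ≡ 5 (mod 7).
    So t ≡ 5 (mod 7).
    Then x = 0 + 15·5 = 75, valid modulo lcm(15, 7) = 105: x ≡ 75 (mod 105).
Verify: 75 mod 5 = 0 ✓, 75 mod 3 = 0 ✓, 75 mod 7 = 5 ✓.

x ≡ 75 (mod 105).


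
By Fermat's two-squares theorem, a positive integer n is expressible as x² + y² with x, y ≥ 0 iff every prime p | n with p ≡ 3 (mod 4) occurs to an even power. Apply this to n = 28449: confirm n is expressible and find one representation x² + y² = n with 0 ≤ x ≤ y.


Step 1: Factor n = 28449 = 3^2 · 29 · 109.
Step 2: Check the mod-4 condition on each prime factor: 3 ≡ 3 (mod 4), exponent 2 (must be even); 29 ≡ 1 (mod 4), exponent 1; 109 ≡ 1 (mod 4), exponent 1.
All primes ≡ 3 (mod 4) appear to even exponent (or don't appear), so by the two-squares theorem n IS expressible as a sum of two squares.
Step 3: Build a representation. Group n = k² · m with k = 3 and m = 29 · 109 = 3161 (a product of primes ≡ 1 (mod 4)); a representation of m scales to one of n via (k·x)² + (k·y)² = k²(x² + y²). Each prime p ≡ 1 (mod 4) is itself a sum of two squares; find a² by testing p − a² for a perfect square:
  29: 29 − 1² = 28, 29 − 2² = 25 = 5² ⇒ 29 = 2² + 5².
  109: 109 − 1² = 108, 109 − 2² = 105, 109 − 3² = 100 = 10² ⇒ 109 = 3² + 10².
  Combine using the Brahmagupta–Fibonacci identity (a² + b²)(c² + d²) = (ac − bd)² + (ad + bc)² = (ac + bd)² + (ad − bc)²:
  29 · 109 = 3161: from (2² + 5²)(3² + 10²), take (2·3 − 5·10, 2·10 + 5·3) = (6 − 50, 20 + 15) = (-44, 35); dropping signs (only squares matter) gives (44, 35); check 44² + 35² = 1936 + 1225 = 3161 ✓.
  Scale by k = 3: (3·44, 3·35) = (132, 105).
Step 4: Order so x ≤ y and verify: 105² + 132² = 11025 + 17424 = 28449 = n. ✓

n = 28449 = 105² + 132² (one valid representation with x ≤ y).


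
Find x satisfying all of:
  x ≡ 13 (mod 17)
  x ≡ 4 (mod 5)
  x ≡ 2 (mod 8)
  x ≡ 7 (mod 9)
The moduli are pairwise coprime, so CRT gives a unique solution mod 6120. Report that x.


Product of moduli M = 17 · 5 · 8 · 9 = 6120.
Merge one congruence at a time:
  Start: x ≡ 13 (mod 17).
  Combine with x ≡ 4 (mod 5); new modulus lcm = 85.
    Write x = 13 + 17·t and substitute into x ≡ 4 (mod 5): 17·t ≡ 4 − 13 = -9 (mod 5).
    Reduce coefficients mod 5: 2·t ≡ 1 (mod 5).
    The inverse of 2 mod 5 is 3 (since 2·3 = 6 = 1·5 + 1), so t ≡ 3·1 = 3 ≡ 3 (mod 5).
    Then x = 13 + 17·3 = 64, valid modulo lcm(17, 5) = 85: x ≡ 64 (mod 85).
  Combine with x ≡ 2 (mod 8); new modulus lcm = 680.
    Write x = 64 + 85·t and substitute into x ≡ 2 (mod 8): 85·t ≡ 2 − 64 = -62 (mod 8).
    Reduce coefficients mod 8: 5·t ≡ 2 (mod 8).
    The inverse of 5 mod 8 is 5 (since 5·5 = 25 = 3·8 + 1), so t ≡ 5·2 = 10 ≡ 2 (mod 8).
    Then x = 64 + 85·2 = 234, valid modulo lcm(85, 8) = 680: x ≡ 234 (mod 680).
  Combine with x ≡ 7 (mod 9); new modulus lcm = 6120.
    Write x = 234 + 680·t and substitute into x ≡ 7 (mod 9): 680·t ≡ 7 − 234 = -227 (mod 9).
    Reduce coefficients mod 9: 5·t ≡ 7 (mod 9).
    The inverse of 5 mod 9 is 2 (since 5·2 = 10 = 1·9 + 1), so t ≡ 2·7 = 14 ≡ 5 (mod 9).
    Then x = 234 + 680·5 = 3634, valid modulo lcm(680, 9) = 6120: x ≡ 3634 (mod 6120).
Verify against each original: 3634 mod 17 = 13, 3634 mod 5 = 4, 3634 mod 8 = 2, 3634 mod 9 = 7.

x ≡ 3634 (mod 6120).


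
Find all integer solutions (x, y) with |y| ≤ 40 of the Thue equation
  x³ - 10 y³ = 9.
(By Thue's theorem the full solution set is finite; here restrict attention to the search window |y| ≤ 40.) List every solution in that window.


The equation is x³ - 10y³ = 9. For fixed y, x³ = 10·y³ + 9, so a solution requires the RHS to be a perfect cube.
Strategy: iterate y from -40 to 40, compute RHS = 10·y³ + 9, and check whether it is a (positive or negative) perfect cube.
Check small values of y:
  y = 0: RHS = 9 is not a perfect cube.
  y = 1: RHS = 19 is not a perfect cube.
  y = -1: RHS = -1 = (-1)³ ⇒ x = -1 works.
  y = 2: RHS = 89 is not a perfect cube.
  y = -2: RHS = -71 is not a perfect cube.
  y = 3: RHS = 279 is not a perfect cube.
  y = -3: RHS = -261 is not a perfect cube.
Continuing the search up to |y| = 40 finds no further solutions beyond those listed.
Collected solutions: (-1, -1).

Solutions (with |y| ≤ 40): (-1, -1).


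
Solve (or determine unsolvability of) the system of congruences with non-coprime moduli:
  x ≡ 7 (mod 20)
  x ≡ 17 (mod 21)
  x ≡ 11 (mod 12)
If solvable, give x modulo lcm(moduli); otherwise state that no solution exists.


Moduli 20, 21, 12 are not pairwise coprime, so CRT works modulo lcm(m_i) when all pairwise compatibility conditions hold.
Pairwise compatibility: gcd(m_i, m_j) must divide a_i - a_j for every pair.
Merge one congruence at a time:
  Start: x ≡ 7 (mod 20).
  Combine with x ≡ 17 (mod 21): gcd(20, 21) = 1; 17 - 7 = 10, which IS divisible by 1, so compatible.
    Write x = 7 + 20·t and substitute into x ≡ 17 (mod 21): 20·t ≡ 17 − 7 = 10 (mod 21).
    The inverse of 20 mod 21 is 20 (since 20·20 = 400 = 19·21 + 1), so t ≡ 20·10 = 200 ≡ 11 (mod 21).
    Then x = 7 + 20·11 = 227, valid modulo lcm(20, 21) = 420: x ≡ 227 (mod 420).
  Combine with x ≡ 11 (mod 12): gcd(420, 12) = 12; 11 - 227 = -216, which IS divisible by 12, so compatible.
    Write x = 227 + 420·t and substitute into x ≡ 11 (mod 12): 420·t ≡ 11 − 227 = -216 (mod 12).
    Divide the congruence (and modulus) by g = 12: 35·t ≡ -18 (mod 1).
    Modulo 1 every t works; take t = 0.
    Then x = 227 + 420·0 = 227, valid modulo lcm(420, 12) = 420: x ≡ 227 (mod 420).
Verify: 227 mod 20 = 7, 227 mod 21 = 17, 227 mod 12 = 11.

x ≡ 227 (mod 420).


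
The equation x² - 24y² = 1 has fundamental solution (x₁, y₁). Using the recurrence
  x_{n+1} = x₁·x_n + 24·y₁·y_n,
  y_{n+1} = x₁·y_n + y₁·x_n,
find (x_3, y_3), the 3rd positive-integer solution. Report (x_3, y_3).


Step 1: Find the fundamental solution (x₁, y₁) of x² - 24y² = 1.
  Expand √24 as a continued fraction. a₀ = ⌊√24⌋ = 4; iterate m_{k+1} = d_k·a_k − m_k, d_{k+1} = (24 − m_{k+1}²)/d_k, a_{k+1} = ⌊(a₀ + m_{k+1})/d_{k+1}⌋ (starting m₀ = 0, d₀ = 1), with convergents p_k = a_k·p_{k-1} + p_{k-2}, q_k = a_k·q_{k-1} + q_{k-2} (p₋₁ = 1, q₋₁ = 0):
  k = 0: a₀ = 4; p₀/q₀ = 4/1; p₀² − 24·q₀² = 16 − 24 = -8.
  k = 1: m = 4, d = 8, a = ⌊(4 + 4)/8⌋ = 1; p/q = (1·4 + 1)/(1·1 + 0) = 5/1; p² − 24·q² = 25 − 24 = 1.
  The first convergent with p² − 24·q² = 1 gives the fundamental solution (x₁, y₁) = (5, 1).
Step 2: Apply the recurrence (x_{n+1}, y_{n+1}) = (x₁x_n + 24y₁y_n, x₁y_n + y₁x_n) repeatedly.
  From (x_1, y_1) = (5, 1): x_2 = 5·5 + 24·1·1 = 49; y_2 = 5·1 + 1·5 = 10.
  From (x_2, y_2) = (49, 10): x_3 = 5·49 + 24·1·10 = 485; y_3 = 5·10 + 1·49 = 99.
Step 3: Verify x_3² - 24·y_3² = 235225 - 235224 = 1 (should be 1). ✓

(x_1, y_1) = (5, 1); (x_3, y_3) = (485, 99).
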